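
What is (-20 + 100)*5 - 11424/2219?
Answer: 125168/317 ≈ 394.85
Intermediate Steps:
(-20 + 100)*5 - 11424/2219 = 80*5 - 11424/2219 = 400 - 1*1632/317 = 400 - 1632/317 = 125168/317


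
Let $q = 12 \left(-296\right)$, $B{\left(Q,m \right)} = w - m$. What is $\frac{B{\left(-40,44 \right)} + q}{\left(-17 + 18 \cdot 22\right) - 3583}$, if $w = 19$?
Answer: $\frac{3577}{3204} \approx 1.1164$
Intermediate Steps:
$B{\left(Q,m \right)} = 19 - m$
$q = -3552$
$\frac{B{\left(-40,44 \right)} + q}{\left(-17 + 18 \cdot 22\right) - 3583} = \frac{\left(19 - 44\right) - 3552}{\left(-17 + 18 \cdot 22\right) - 3583} = \frac{\left(19 - 44\right) - 3552}{\left(-17 + 396\right) - 3583} = \frac{-25 - 3552}{379 - 3583} = - \frac{3577}{-3204} = \left(-3577\right) \left(- \frac{1}{3204}\right) = \frac{3577}{3204}$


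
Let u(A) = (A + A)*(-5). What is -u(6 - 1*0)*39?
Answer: 2340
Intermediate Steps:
u(A) = -10*A (u(A) = (2*A)*(-5) = -10*A)
-u(6 - 1*0)*39 = -(-10)*(6 - 1*0)*39 = -(-10)*(6 + 0)*39 = -(-10)*6*39 = -1*(-60)*39 = 60*39 = 2340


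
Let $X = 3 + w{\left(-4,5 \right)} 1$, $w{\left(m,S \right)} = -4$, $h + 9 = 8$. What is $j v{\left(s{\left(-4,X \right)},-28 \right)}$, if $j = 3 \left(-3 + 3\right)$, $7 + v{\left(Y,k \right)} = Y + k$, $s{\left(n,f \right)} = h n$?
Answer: $0$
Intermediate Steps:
$h = -1$ ($h = -9 + 8 = -1$)
$X = -1$ ($X = 3 - 4 = -1$)
$s{\left(n,f \right)} = - n$
$v{\left(Y,k \right)} = -7 + Y + k$ ($v{\left(Y,k \right)} = -7 + \left(Y + k\right) = -7 + Y + k$)
$j = 0$ ($j = 3 \cdot 0 = 0$)
$j v{\left(s{\left(-4,X \right)},-28 \right)} = 0 \left(-7 - -4 - 28\right) = 0 \left(-7 + 4 - 28\right) = 0 \left(-31\right) = 0$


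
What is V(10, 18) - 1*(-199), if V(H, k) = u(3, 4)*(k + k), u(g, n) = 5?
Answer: 379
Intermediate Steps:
V(H, k) = 10*k (V(H, k) = 5*(k + k) = 5*(2*k) = 10*k)
V(10, 18) - 1*(-199) = 10*18 - 1*(-199) = 180 + 199 = 379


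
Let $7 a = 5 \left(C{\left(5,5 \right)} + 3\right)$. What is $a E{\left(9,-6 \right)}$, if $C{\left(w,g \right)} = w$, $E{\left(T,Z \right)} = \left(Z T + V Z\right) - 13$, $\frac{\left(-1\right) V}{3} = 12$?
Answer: $\frac{5960}{7} \approx 851.43$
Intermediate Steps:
$V = -36$ ($V = \left(-3\right) 12 = -36$)
$E{\left(T,Z \right)} = -13 - 36 Z + T Z$ ($E{\left(T,Z \right)} = \left(Z T - 36 Z\right) - 13 = \left(T Z - 36 Z\right) - 13 = \left(- 36 Z + T Z\right) - 13 = -13 - 36 Z + T Z$)
$a = \frac{40}{7}$ ($a = \frac{5 \left(5 + 3\right)}{7} = \frac{5 \cdot 8}{7} = \frac{1}{7} \cdot 40 = \frac{40}{7} \approx 5.7143$)
$a E{\left(9,-6 \right)} = \frac{40 \left(-13 - -216 + 9 \left(-6\right)\right)}{7} = \frac{40 \left(-13 + 216 - 54\right)}{7} = \frac{40}{7} \cdot 149 = \frac{5960}{7}$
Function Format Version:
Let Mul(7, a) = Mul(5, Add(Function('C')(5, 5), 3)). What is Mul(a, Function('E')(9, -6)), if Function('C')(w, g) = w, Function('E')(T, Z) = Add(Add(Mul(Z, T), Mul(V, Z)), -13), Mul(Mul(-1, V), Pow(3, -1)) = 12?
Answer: Rational(5960, 7) ≈ 851.43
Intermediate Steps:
V = -36 (V = Mul(-3, 12) = -36)
Function('E')(T, Z) = Add(-13, Mul(-36, Z), Mul(T, Z)) (Function('E')(T, Z) = Add(Add(Mul(Z, T), Mul(-36, Z)), -13) = Add(Add(Mul(T, Z), Mul(-36, Z)), -13) = Add(Add(Mul(-36, Z), Mul(T, Z)), -13) = Add(-13, Mul(-36, Z), Mul(T, Z)))
a = Rational(40, 7) (a = Mul(Rational(1, 7), Mul(5, Add(5, 3))) = Mul(Rational(1, 7), Mul(5, 8)) = Mul(Rational(1, 7), 40) = Rational(40, 7) ≈ 5.7143)
Mul(a, Function('E')(9, -6)) = Mul(Rational(40, 7), Add(-13, Mul(-36, -6), Mul(9, -6))) = Mul(Rational(40, 7), Add(-13, 216, -54)) = Mul(Rational(40, 7), 149) = Rational(5960, 7)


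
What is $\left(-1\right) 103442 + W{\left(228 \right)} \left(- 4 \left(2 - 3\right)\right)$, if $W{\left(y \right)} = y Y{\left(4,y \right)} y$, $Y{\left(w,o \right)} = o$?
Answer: $47305966$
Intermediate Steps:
$W{\left(y \right)} = y^{3}$ ($W{\left(y \right)} = y y y = y^{2} y = y^{3}$)
$\left(-1\right) 103442 + W{\left(228 \right)} \left(- 4 \left(2 - 3\right)\right) = \left(-1\right) 103442 + 228^{3} \left(- 4 \left(2 - 3\right)\right) = -103442 + 11852352 \left(\left(-4\right) \left(-1\right)\right) = -103442 + 11852352 \cdot 4 = -103442 + 47409408 = 47305966$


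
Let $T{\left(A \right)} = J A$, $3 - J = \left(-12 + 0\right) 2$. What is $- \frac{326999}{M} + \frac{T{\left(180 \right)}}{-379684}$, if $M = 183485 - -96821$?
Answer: $- \frac{31379643869}{26606925826} \approx -1.1794$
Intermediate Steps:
$J = 27$ ($J = 3 - \left(-12 + 0\right) 2 = 3 - \left(-12\right) 2 = 3 - -24 = 3 + 24 = 27$)
$M = 280306$ ($M = 183485 + 96821 = 280306$)
$T{\left(A \right)} = 27 A$
$- \frac{326999}{M} + \frac{T{\left(180 \right)}}{-379684} = - \frac{326999}{280306} + \frac{27 \cdot 180}{-379684} = \left(-326999\right) \frac{1}{280306} + 4860 \left(- \frac{1}{379684}\right) = - \frac{326999}{280306} - \frac{1215}{94921} = - \frac{31379643869}{26606925826}$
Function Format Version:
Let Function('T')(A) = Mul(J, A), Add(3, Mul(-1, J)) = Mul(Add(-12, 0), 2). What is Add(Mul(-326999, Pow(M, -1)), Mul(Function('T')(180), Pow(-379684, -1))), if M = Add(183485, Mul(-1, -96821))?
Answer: Rational(-31379643869, 26606925826) ≈ -1.1794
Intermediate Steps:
J = 27 (J = Add(3, Mul(-1, Mul(Add(-12, 0), 2))) = Add(3, Mul(-1, Mul(-12, 2))) = Add(3, Mul(-1, -24)) = Add(3, 24) = 27)
M = 280306 (M = Add(183485, 96821) = 280306)
Function('T')(A) = Mul(27, A)
Add(Mul(-326999, Pow(M, -1)), Mul(Function('T')(180), Pow(-379684, -1))) = Add(Mul(-326999, Pow(280306, -1)), Mul(Mul(27, 180), Pow(-379684, -1))) = Add(Mul(-326999, Rational(1, 280306)), Mul(4860, Rational(-1, 379684))) = Add(Rational(-326999, 280306), Rational(-1215, 94921)) = Rational(-31379643869, 26606925826)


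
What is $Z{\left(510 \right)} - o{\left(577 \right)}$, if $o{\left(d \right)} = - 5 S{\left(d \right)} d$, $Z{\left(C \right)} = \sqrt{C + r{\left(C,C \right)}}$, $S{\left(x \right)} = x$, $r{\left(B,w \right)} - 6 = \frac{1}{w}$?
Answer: $1664645 + \frac{\sqrt{134212110}}{510} \approx 1.6647 \cdot 10^{6}$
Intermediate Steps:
$r{\left(B,w \right)} = 6 + \frac{1}{w}$
$Z{\left(C \right)} = \sqrt{6 + C + \frac{1}{C}}$ ($Z{\left(C \right)} = \sqrt{C + \left(6 + \frac{1}{C}\right)} = \sqrt{6 + C + \frac{1}{C}}$)
$o{\left(d \right)} = - 5 d^{2}$ ($o{\left(d \right)} = - 5 d d = - 5 d^{2}$)
$Z{\left(510 \right)} - o{\left(577 \right)} = \sqrt{6 + 510 + \frac{1}{510}} - - 5 \cdot 577^{2} = \sqrt{6 + 510 + \frac{1}{510}} - \left(-5\right) 332929 = \sqrt{\frac{263161}{510}} - -1664645 = \frac{\sqrt{134212110}}{510} + 1664645 = 1664645 + \frac{\sqrt{134212110}}{510}$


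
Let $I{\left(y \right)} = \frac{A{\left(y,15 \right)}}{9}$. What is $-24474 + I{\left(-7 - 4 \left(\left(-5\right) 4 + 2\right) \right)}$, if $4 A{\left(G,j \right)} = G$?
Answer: $- \frac{880999}{36} \approx -24472.0$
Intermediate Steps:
$A{\left(G,j \right)} = \frac{G}{4}$
$I{\left(y \right)} = \frac{y}{36}$ ($I{\left(y \right)} = \frac{\frac{1}{4} y}{9} = \frac{y}{4} \cdot \frac{1}{9} = \frac{y}{36}$)
$-24474 + I{\left(-7 - 4 \left(\left(-5\right) 4 + 2\right) \right)} = -24474 + \frac{-7 - 4 \left(\left(-5\right) 4 + 2\right)}{36} = -24474 + \frac{-7 - 4 \left(-20 + 2\right)}{36} = -24474 + \frac{-7 - -72}{36} = -24474 + \frac{-7 + 72}{36} = -24474 + \frac{1}{36} \cdot 65 = -24474 + \frac{65}{36} = - \frac{880999}{36}$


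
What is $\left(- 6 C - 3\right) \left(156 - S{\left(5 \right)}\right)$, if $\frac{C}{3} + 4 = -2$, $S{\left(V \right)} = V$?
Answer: $15855$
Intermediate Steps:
$C = -18$ ($C = -12 + 3 \left(-2\right) = -12 - 6 = -18$)
$\left(- 6 C - 3\right) \left(156 - S{\left(5 \right)}\right) = \left(\left(-6\right) \left(-18\right) - 3\right) \left(156 - 5\right) = \left(108 - 3\right) \left(156 - 5\right) = 105 \cdot 151 = 15855$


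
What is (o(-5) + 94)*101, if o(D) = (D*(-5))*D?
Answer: -3131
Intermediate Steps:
o(D) = -5*D² (o(D) = (-5*D)*D = -5*D²)
(o(-5) + 94)*101 = (-5*(-5)² + 94)*101 = (-5*25 + 94)*101 = (-125 + 94)*101 = -31*101 = -3131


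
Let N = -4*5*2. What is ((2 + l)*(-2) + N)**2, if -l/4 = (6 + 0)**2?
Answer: 59536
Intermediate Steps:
l = -144 (l = -4*(6 + 0)**2 = -4*6**2 = -4*36 = -144)
N = -40 (N = -20*2 = -40)
((2 + l)*(-2) + N)**2 = ((2 - 144)*(-2) - 40)**2 = (-142*(-2) - 40)**2 = (284 - 40)**2 = 244**2 = 59536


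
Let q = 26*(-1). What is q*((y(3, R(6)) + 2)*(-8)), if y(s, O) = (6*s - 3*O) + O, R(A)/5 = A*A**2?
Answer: -445120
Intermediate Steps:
R(A) = 5*A**3 (R(A) = 5*(A*A**2) = 5*A**3)
y(s, O) = -2*O + 6*s (y(s, O) = (-3*O + 6*s) + O = -2*O + 6*s)
q = -26
q*((y(3, R(6)) + 2)*(-8)) = -26*((-10*6**3 + 6*3) + 2)*(-8) = -26*((-10*216 + 18) + 2)*(-8) = -26*((-2*1080 + 18) + 2)*(-8) = -26*((-2160 + 18) + 2)*(-8) = -26*(-2142 + 2)*(-8) = -(-55640)*(-8) = -26*17120 = -445120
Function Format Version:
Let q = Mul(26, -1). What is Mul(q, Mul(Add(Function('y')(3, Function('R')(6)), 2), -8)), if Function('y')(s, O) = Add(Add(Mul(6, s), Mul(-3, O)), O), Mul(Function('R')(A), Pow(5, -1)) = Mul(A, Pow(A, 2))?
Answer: -445120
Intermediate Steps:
Function('R')(A) = Mul(5, Pow(A, 3)) (Function('R')(A) = Mul(5, Mul(A, Pow(A, 2))) = Mul(5, Pow(A, 3)))
Function('y')(s, O) = Add(Mul(-2, O), Mul(6, s)) (Function('y')(s, O) = Add(Add(Mul(-3, O), Mul(6, s)), O) = Add(Mul(-2, O), Mul(6, s)))
q = -26
Mul(q, Mul(Add(Function('y')(3, Function('R')(6)), 2), -8)) = Mul(-26, Mul(Add(Add(Mul(-2, Mul(5, Pow(6, 3))), Mul(6, 3)), 2), -8)) = Mul(-26, Mul(Add(Add(Mul(-2, Mul(5, 216)), 18), 2), -8)) = Mul(-26, Mul(Add(Add(Mul(-2, 1080), 18), 2), -8)) = Mul(-26, Mul(Add(Add(-2160, 18), 2), -8)) = Mul(-26, Mul(Add(-2142, 2), -8)) = Mul(-26, Mul(-2140, -8)) = Mul(-26, 17120) = -445120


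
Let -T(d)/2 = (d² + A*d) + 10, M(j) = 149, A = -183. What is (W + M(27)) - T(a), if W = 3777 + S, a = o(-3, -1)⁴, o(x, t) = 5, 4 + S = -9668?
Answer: 546774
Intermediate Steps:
S = -9672 (S = -4 - 9668 = -9672)
a = 625 (a = 5⁴ = 625)
W = -5895 (W = 3777 - 9672 = -5895)
T(d) = -20 - 2*d² + 366*d (T(d) = -2*((d² - 183*d) + 10) = -2*(10 + d² - 183*d) = -20 - 2*d² + 366*d)
(W + M(27)) - T(a) = (-5895 + 149) - (-20 - 2*625² + 366*625) = -5746 - (-20 - 2*390625 + 228750) = -5746 - (-20 - 781250 + 228750) = -5746 - 1*(-552520) = -5746 + 552520 = 546774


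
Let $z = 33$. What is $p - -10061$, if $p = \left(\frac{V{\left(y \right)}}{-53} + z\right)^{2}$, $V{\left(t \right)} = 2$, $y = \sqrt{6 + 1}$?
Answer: $\frac{31313358}{2809} \approx 11148.0$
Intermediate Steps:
$y = \sqrt{7} \approx 2.6458$
$p = \frac{3052009}{2809}$ ($p = \left(\frac{2}{-53} + 33\right)^{2} = \left(2 \left(- \frac{1}{53}\right) + 33\right)^{2} = \left(- \frac{2}{53} + 33\right)^{2} = \left(\frac{1747}{53}\right)^{2} = \frac{3052009}{2809} \approx 1086.5$)
$p - -10061 = \frac{3052009}{2809} - -10061 = \frac{3052009}{2809} + 10061 = \frac{31313358}{2809}$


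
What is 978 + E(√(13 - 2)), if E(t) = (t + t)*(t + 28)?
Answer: 1000 + 56*√11 ≈ 1185.7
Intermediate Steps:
E(t) = 2*t*(28 + t) (E(t) = (2*t)*(28 + t) = 2*t*(28 + t))
978 + E(√(13 - 2)) = 978 + 2*√(13 - 2)*(28 + √(13 - 2)) = 978 + 2*√11*(28 + √11)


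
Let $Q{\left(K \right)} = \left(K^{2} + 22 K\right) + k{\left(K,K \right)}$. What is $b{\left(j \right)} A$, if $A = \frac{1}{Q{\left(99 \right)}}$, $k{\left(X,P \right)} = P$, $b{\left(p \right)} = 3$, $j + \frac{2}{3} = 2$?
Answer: $\frac{1}{4026} \approx 0.00024839$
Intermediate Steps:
$j = \frac{4}{3}$ ($j = - \frac{2}{3} + 2 = \frac{4}{3} \approx 1.3333$)
$Q{\left(K \right)} = K^{2} + 23 K$ ($Q{\left(K \right)} = \left(K^{2} + 22 K\right) + K = K^{2} + 23 K$)
$A = \frac{1}{12078}$ ($A = \frac{1}{99 \left(23 + 99\right)} = \frac{1}{99 \cdot 122} = \frac{1}{12078} \approx 8.2795 \cdot 10^{-5}$)
$b{\left(j \right)} A = 3 \cdot \frac{1}{12078} = \frac{1}{4026}$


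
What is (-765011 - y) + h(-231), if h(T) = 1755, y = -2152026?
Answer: 1388770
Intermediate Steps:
(-765011 - y) + h(-231) = (-765011 - 1*(-2152026)) + 1755 = (-765011 + 2152026) + 1755 = 1387015 + 1755 = 1388770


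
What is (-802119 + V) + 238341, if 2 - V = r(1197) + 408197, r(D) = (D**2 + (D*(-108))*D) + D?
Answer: 152337393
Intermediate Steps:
r(D) = D - 107*D**2 (r(D) = (D**2 + (-108*D)*D) + D = (D**2 - 108*D**2) + D = -107*D**2 + D = D - 107*D**2)
V = 152901171 (V = 2 - (1197*(1 - 107*1197) + 408197) = 2 - (1197*(1 - 128079) + 408197) = 2 - (1197*(-128078) + 408197) = 2 - (-153309366 + 408197) = 2 - 1*(-152901169) = 2 + 152901169 = 152901171)
(-802119 + V) + 238341 = (-802119 + 152901171) + 238341 = 152099052 + 238341 = 152337393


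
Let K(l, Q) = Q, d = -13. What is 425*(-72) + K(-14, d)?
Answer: -30613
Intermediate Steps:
425*(-72) + K(-14, d) = 425*(-72) - 13 = -30600 - 13 = -30613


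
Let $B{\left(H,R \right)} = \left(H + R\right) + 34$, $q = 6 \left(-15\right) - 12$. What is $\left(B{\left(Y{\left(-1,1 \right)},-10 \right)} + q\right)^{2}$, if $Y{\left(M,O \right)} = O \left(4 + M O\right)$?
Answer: $5625$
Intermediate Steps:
$q = -102$ ($q = -90 - 12 = -102$)
$B{\left(H,R \right)} = 34 + H + R$
$\left(B{\left(Y{\left(-1,1 \right)},-10 \right)} + q\right)^{2} = \left(\left(34 + 1 \left(4 - 1\right) - 10\right) - 102\right)^{2} = \left(\left(34 + 1 \cdot 3 - 10\right) - 102\right)^{2} = \left(\left(34 + 3 - 10\right) - 102\right)^{2} = \left(27 - 102\right)^{2} = \left(-75\right)^{2} = 5625$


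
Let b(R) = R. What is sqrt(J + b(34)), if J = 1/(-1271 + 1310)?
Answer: sqrt(51753)/39 ≈ 5.8332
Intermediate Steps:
J = 1/39 ≈ 0.025641
sqrt(J + b(34)) = sqrt(1/39 + 34) = sqrt(1327/39) = sqrt(51753)/39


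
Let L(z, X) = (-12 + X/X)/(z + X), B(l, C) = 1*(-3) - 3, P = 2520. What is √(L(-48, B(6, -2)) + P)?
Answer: √816546/18 ≈ 50.202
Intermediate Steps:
B(l, C) = -6 (B(l, C) = -3 - 3 = -6)
L(z, X) = -11/(X + z) (L(z, X) = (-12 + 1)/(X + z) = -11/(X + z))
√(L(-48, B(6, -2)) + P) = √(-11/(-6 - 48) + 2520) = √(-11/(-54) + 2520) = √(-11*(-1/54) + 2520) = √(11/54 + 2520) = √(136091/54) = √816546/18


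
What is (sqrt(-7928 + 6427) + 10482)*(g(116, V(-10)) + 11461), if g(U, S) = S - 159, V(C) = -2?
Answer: 118446600 + 11300*I*sqrt(1501) ≈ 1.1845e+8 + 4.3779e+5*I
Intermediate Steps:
g(U, S) = -159 + S
(sqrt(-7928 + 6427) + 10482)*(g(116, V(-10)) + 11461) = (sqrt(-7928 + 6427) + 10482)*((-159 - 2) + 11461) = (sqrt(-1501) + 10482)*(-161 + 11461) = (I*sqrt(1501) + 10482)*11300 = (10482 + I*sqrt(1501))*11300 = 118446600 + 11300*I*sqrt(1501)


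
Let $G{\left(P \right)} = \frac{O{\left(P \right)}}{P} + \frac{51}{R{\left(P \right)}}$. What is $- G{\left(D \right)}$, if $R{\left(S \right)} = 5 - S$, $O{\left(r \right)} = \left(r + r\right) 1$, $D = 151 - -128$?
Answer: $- \frac{497}{274} \approx -1.8139$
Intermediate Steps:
$D = 279$ ($D = 151 + 128 = 279$)
$O{\left(r \right)} = 2 r$ ($O{\left(r \right)} = 2 r 1 = 2 r$)
$G{\left(P \right)} = 2 + \frac{51}{5 - P}$ ($G{\left(P \right)} = \frac{2 P}{P} + \frac{51}{5 - P} = 2 + \frac{51}{5 - P}$)
$- G{\left(D \right)} = - \frac{-61 + 2 \cdot 279}{-5 + 279} = - \frac{-61 + 558}{274} = - \frac{497}{274}$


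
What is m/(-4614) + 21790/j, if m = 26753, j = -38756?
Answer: -142172291/22352523 ≈ -6.3605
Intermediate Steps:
m/(-4614) + 21790/j = 26753/(-4614) + 21790/(-38756) = 26753*(-1/4614) + 21790*(-1/38756) = -26753/4614 - 10895/19378 = -142172291/22352523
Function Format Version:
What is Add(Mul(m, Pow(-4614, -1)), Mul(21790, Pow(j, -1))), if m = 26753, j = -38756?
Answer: Rational(-142172291, 22352523) ≈ -6.3605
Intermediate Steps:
Add(Mul(m, Pow(-4614, -1)), Mul(21790, Pow(j, -1))) = Add(Mul(26753, Pow(-4614, -1)), Mul(21790, Pow(-38756, -1))) = Add(Mul(26753, Rational(-1, 4614)), Mul(21790, Rational(-1, 38756))) = Add(Rational(-26753, 4614), Rational(-10895, 19378)) = Rational(-142172291, 22352523)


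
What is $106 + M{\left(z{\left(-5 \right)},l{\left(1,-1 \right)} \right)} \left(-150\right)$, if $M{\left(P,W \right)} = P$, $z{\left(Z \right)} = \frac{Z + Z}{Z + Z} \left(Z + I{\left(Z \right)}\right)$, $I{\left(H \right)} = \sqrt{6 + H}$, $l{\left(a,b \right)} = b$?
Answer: $706$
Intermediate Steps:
$z{\left(Z \right)} = Z + \sqrt{6 + Z}$ ($z{\left(Z \right)} = \frac{Z + Z}{Z + Z} \left(Z + \sqrt{6 + Z}\right) = \frac{2 Z}{2 Z} \left(Z + \sqrt{6 + Z}\right) = 2 Z \frac{1}{2 Z} \left(Z + \sqrt{6 + Z}\right) = 1 \left(Z + \sqrt{6 + Z}\right) = Z + \sqrt{6 + Z}$)
$106 + M{\left(z{\left(-5 \right)},l{\left(1,-1 \right)} \right)} \left(-150\right) = 106 + \left(-5 + \sqrt{6 - 5}\right) \left(-150\right) = 106 + \left(-5 + \sqrt{1}\right) \left(-150\right) = 106 + \left(-5 + 1\right) \left(-150\right) = 106 - -600 = 106 + 600 = 706$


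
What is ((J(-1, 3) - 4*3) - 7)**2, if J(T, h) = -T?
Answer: 324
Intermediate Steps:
((J(-1, 3) - 4*3) - 7)**2 = ((-1*(-1) - 4*3) - 7)**2 = ((1 - 12) - 7)**2 = (-11 - 7)**2 = (-18)**2 = 324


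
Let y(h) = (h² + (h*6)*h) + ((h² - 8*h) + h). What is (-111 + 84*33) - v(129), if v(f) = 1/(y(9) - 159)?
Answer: 1133585/426 ≈ 2661.0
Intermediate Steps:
y(h) = -7*h + 8*h² (y(h) = (h² + (6*h)*h) + (h² - 7*h) = (h² + 6*h²) + (h² - 7*h) = 7*h² + (h² - 7*h) = -7*h + 8*h²)
v(f) = 1/426 (v(f) = 1/(9*(-7 + 8*9) - 159) = 1/(9*(-7 + 72) - 159) = 1/(9*65 - 159) = 1/(585 - 159) = 1/426)
(-111 + 84*33) - v(129) = (-111 + 84*33) - 1*1/426 = (-111 + 2772) - 1/426 = 2661 - 1/426 = 1133585/426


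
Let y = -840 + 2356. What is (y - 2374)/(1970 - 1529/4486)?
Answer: -1282996/2945297 ≈ -0.43561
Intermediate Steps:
y = 1516
(y - 2374)/(1970 - 1529/4486) = (1516 - 2374)/(1970 - 1529/4486) = -858/(1970 - 1529*1/4486) = -858/(1970 - 1529/4486) = -858/8835891/4486 = -858*4486/8835891 = -1282996/2945297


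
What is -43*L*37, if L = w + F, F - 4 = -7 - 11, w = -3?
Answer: 27047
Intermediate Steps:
F = -14 (F = 4 + (-7 - 11) = 4 - 18 = -14)
L = -17 (L = -3 - 14 = -17)
-43*L*37 = -43*(-17)*37 = 731*37 = 27047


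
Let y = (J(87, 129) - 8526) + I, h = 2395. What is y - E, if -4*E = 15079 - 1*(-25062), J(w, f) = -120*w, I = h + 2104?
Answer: -17727/4 ≈ -4431.8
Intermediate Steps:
I = 4499 (I = 2395 + 2104 = 4499)
E = -40141/4 (E = -(15079 - 1*(-25062))/4 = -(15079 + 25062)/4 = -¼*40141 = -40141/4 ≈ -10035.)
y = -14467 (y = (-120*87 - 8526) + 4499 = (-10440 - 8526) + 4499 = -18966 + 4499 = -14467)
y - E = -14467 - 1*(-40141/4) = -14467 + 40141/4 = -17727/4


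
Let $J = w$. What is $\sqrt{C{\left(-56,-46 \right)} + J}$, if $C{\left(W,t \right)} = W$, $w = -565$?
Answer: $3 i \sqrt{69} \approx 24.92 i$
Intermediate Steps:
$J = -565$
$\sqrt{C{\left(-56,-46 \right)} + J} = \sqrt{-56 - 565} = \sqrt{-621} = 3 i \sqrt{69}$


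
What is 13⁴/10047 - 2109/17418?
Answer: 158762125/58332882 ≈ 2.7217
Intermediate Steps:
13⁴/10047 - 2109/17418 = 28561*(1/10047) - 2109*1/17418 = 28561/10047 - 703/5806 = 158762125/58332882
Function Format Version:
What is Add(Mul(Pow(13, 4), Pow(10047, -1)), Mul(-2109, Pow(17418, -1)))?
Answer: Rational(158762125, 58332882) ≈ 2.7217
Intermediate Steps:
Add(Mul(Pow(13, 4), Pow(10047, -1)), Mul(-2109, Pow(17418, -1))) = Add(Mul(28561, Rational(1, 10047)), Mul(-2109, Rational(1, 17418))) = Add(Rational(28561, 10047), Rational(-703, 5806)) = Rational(158762125, 58332882)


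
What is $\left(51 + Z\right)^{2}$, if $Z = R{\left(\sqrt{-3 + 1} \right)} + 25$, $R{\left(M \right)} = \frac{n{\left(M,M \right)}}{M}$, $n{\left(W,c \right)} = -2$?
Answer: $\left(76 + i \sqrt{2}\right)^{2} \approx 5774.0 + 214.96 i$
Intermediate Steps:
$R{\left(M \right)} = - \frac{2}{M}$
$Z = 25 + i \sqrt{2}$ ($Z = - \frac{2}{\sqrt{-3 + 1}} + 25 = - \frac{2}{\sqrt{-2}} + 25 = - \frac{2}{i \sqrt{2}} + 25 = - 2 \left(- \frac{i \sqrt{2}}{2}\right) + 25 = i \sqrt{2} + 25 = 25 + i \sqrt{2} \approx 25.0 + 1.4142 i$)
$\left(51 + Z\right)^{2} = \left(51 + \left(25 + i \sqrt{2}\right)\right)^{2} = \left(76 + i \sqrt{2}\right)^{2}$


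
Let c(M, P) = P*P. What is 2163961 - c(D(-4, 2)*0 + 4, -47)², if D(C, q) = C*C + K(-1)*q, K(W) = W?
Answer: -2715720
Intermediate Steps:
D(C, q) = C² - q (D(C, q) = C*C - q = C² - q)
c(M, P) = P²
2163961 - c(D(-4, 2)*0 + 4, -47)² = 2163961 - ((-47)²)² = 2163961 - 1*2209² = 2163961 - 1*4879681 = 2163961 - 4879681 = -2715720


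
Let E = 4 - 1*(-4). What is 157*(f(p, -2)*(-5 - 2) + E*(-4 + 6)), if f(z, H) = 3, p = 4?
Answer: -785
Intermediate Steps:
E = 8 (E = 4 + 4 = 8)
157*(f(p, -2)*(-5 - 2) + E*(-4 + 6)) = 157*(3*(-5 - 2) + 8*(-4 + 6)) = 157*(3*(-7) + 8*2) = 157*(-21 + 16) = 157*(-5) = -785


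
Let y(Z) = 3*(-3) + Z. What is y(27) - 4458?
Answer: -4440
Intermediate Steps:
y(Z) = -9 + Z
y(27) - 4458 = (-9 + 27) - 4458 = 18 - 4458 = -4440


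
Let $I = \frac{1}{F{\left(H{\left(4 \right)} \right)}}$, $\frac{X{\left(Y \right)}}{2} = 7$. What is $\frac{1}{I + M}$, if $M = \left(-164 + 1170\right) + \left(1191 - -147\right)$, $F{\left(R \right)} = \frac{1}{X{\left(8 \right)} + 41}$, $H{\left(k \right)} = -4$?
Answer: $\frac{1}{2399} \approx 0.00041684$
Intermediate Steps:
$X{\left(Y \right)} = 14$ ($X{\left(Y \right)} = 2 \cdot 7 = 14$)
$F{\left(R \right)} = \frac{1}{55}$ ($F{\left(R \right)} = \frac{1}{14 + 41} = \frac{1}{55}$)
$I = 55$ ($I = \frac{1}{\frac{1}{55}} = 55$)
$M = 2344$ ($M = 1006 + \left(1191 + 147\right) = 1006 + 1338 = 2344$)
$\frac{1}{I + M} = \frac{1}{55 + 2344} = \frac{1}{2399}$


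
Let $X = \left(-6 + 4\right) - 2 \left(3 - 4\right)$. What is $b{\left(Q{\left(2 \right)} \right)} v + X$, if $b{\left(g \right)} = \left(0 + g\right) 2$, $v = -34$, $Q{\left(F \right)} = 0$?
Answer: $0$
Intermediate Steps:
$X = 0$ ($X = -2 - -2 = -2 + 2 = 0$)
$b{\left(g \right)} = 2 g$ ($b{\left(g \right)} = g 2 = 2 g$)
$b{\left(Q{\left(2 \right)} \right)} v + X = 2 \cdot 0 \left(-34\right) + 0 = 0 \left(-34\right) + 0 = 0 + 0 = 0$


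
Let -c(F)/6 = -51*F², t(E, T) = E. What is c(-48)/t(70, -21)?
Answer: 352512/35 ≈ 10072.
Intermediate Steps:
c(F) = 306*F² (c(F) = -(-306)*F² = 306*F²)
c(-48)/t(70, -21) = (306*(-48)²)/70 = (306*2304)*(1/70) = 705024*(1/70) = 352512/35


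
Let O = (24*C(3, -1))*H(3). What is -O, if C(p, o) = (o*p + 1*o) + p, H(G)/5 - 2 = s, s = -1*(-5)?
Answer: 840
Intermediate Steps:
s = 5
H(G) = 35 (H(G) = 10 + 5*5 = 10 + 25 = 35)
C(p, o) = o + p + o*p (C(p, o) = (o*p + o) + p = (o + o*p) + p = o + p + o*p)
O = -840 (O = (24*(-1 + 3 - 1*3))*35 = (24*(-1 + 3 - 3))*35 = (24*(-1))*35 = -24*35 = -840)
-O = -1*(-840) = 840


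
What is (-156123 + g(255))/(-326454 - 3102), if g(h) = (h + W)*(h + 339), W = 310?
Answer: -59829/109852 ≈ -0.54463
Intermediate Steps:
g(h) = (310 + h)*(339 + h) (g(h) = (h + 310)*(h + 339) = (310 + h)*(339 + h))
(-156123 + g(255))/(-326454 - 3102) = (-156123 + (105090 + 255² + 649*255))/(-326454 - 3102) = (-156123 + (105090 + 65025 + 165495))/(-329556) = (-156123 + 335610)*(-1/329556) = 179487*(-1/329556) = -59829/109852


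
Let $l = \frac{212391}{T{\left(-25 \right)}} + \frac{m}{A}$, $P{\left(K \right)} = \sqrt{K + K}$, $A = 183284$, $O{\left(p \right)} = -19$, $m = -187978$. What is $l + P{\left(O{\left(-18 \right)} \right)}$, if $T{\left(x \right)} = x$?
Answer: $- \frac{19466285747}{2291050} + i \sqrt{38} \approx -8496.7 + 6.1644 i$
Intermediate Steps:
$P{\left(K \right)} = \sqrt{2} \sqrt{K}$ ($P{\left(K \right)} = \sqrt{2 K} = \sqrt{2} \sqrt{K}$)
$l = - \frac{19466285747}{2291050}$ ($l = \frac{212391}{-25} - \frac{187978}{183284} = 212391 \left(- \frac{1}{25}\right) - \frac{93989}{91642} = - \frac{212391}{25} - \frac{93989}{91642} = - \frac{19466285747}{2291050} \approx -8496.7$)
$l + P{\left(O{\left(-18 \right)} \right)} = - \frac{19466285747}{2291050} + \sqrt{2} \sqrt{-19} = - \frac{19466285747}{2291050} + \sqrt{2} i \sqrt{19} = - \frac{19466285747}{2291050} + i \sqrt{38}$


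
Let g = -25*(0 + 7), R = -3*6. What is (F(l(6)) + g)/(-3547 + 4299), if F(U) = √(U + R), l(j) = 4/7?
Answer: -175/752 + I*√854/5264 ≈ -0.23271 + 0.0055515*I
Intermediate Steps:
R = -18
g = -175 (g = -25*7 = -175)
l(j) = 4/7 (l(j) = 4*(⅐) = 4/7)
F(U) = √(-18 + U) (F(U) = √(U - 18) = √(-18 + U))
(F(l(6)) + g)/(-3547 + 4299) = (√(-18 + 4/7) - 175)/(-3547 + 4299) = (√(-122/7) - 175)/752 = (I*√854/7 - 175)*(1/752) = (-175 + I*√854/7)*(1/752) = -175/752 + I*√854/5264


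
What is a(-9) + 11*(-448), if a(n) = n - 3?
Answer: -4940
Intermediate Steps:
a(n) = -3 + n
a(-9) + 11*(-448) = (-3 - 9) + 11*(-448) = -12 - 4928 = -4940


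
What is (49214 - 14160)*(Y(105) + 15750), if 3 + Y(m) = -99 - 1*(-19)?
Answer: 549191018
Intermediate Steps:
Y(m) = -83 (Y(m) = -3 + (-99 - 1*(-19)) = -3 + (-99 + 19) = -3 - 80 = -83)
(49214 - 14160)*(Y(105) + 15750) = (49214 - 14160)*(-83 + 15750) = 35054*15667 = 549191018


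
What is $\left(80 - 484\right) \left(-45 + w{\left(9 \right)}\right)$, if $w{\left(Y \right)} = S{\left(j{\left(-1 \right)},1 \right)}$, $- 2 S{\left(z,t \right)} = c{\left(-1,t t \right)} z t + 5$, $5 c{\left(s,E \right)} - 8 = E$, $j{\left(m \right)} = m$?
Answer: $\frac{94132}{5} \approx 18826.0$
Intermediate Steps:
$c{\left(s,E \right)} = \frac{8}{5} + \frac{E}{5}$
$S{\left(z,t \right)} = - \frac{5}{2} - \frac{t z \left(\frac{8}{5} + \frac{t^{2}}{5}\right)}{2}$ ($S{\left(z,t \right)} = - \frac{\left(\frac{8}{5} + \frac{t t}{5}\right) z t + 5}{2} = - \frac{\left(\frac{8}{5} + \frac{t^{2}}{5}\right) z t + 5}{2} = - \frac{z \left(\frac{8}{5} + \frac{t^{2}}{5}\right) t + 5}{2} = - \frac{t z \left(\frac{8}{5} + \frac{t^{2}}{5}\right) + 5}{2} = - \frac{5 + t z \left(\frac{8}{5} + \frac{t^{2}}{5}\right)}{2} = - \frac{5}{2} - \frac{t z \left(\frac{8}{5} + \frac{t^{2}}{5}\right)}{2}$)
$w{\left(Y \right)} = - \frac{8}{5}$ ($w{\left(Y \right)} = - \frac{5}{2} - \frac{1}{10} \left(-1\right) \left(8 + 1^{2}\right) = - \frac{5}{2} - \frac{1}{10} \left(-1\right) \left(8 + 1\right) = - \frac{5}{2} - \frac{1}{10} \left(-1\right) 9 = - \frac{5}{2} + \frac{9}{10} = - \frac{8}{5}$)
$\left(80 - 484\right) \left(-45 + w{\left(9 \right)}\right) = \left(80 - 484\right) \left(-45 - \frac{8}{5}\right) = \left(-404\right) \left(- \frac{233}{5}\right) = \frac{94132}{5}$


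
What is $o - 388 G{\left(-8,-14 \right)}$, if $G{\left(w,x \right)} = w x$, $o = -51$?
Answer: $-43507$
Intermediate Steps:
$o - 388 G{\left(-8,-14 \right)} = -51 - 388 \left(\left(-8\right) \left(-14\right)\right) = -51 - 43456 = -43507$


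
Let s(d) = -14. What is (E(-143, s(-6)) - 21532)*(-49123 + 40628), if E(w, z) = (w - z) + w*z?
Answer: 167003205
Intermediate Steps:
E(w, z) = w - z + w*z
(E(-143, s(-6)) - 21532)*(-49123 + 40628) = ((-143 - 1*(-14) - 143*(-14)) - 21532)*(-49123 + 40628) = ((-143 + 14 + 2002) - 21532)*(-8495) = (1873 - 21532)*(-8495) = -19659*(-8495) = 167003205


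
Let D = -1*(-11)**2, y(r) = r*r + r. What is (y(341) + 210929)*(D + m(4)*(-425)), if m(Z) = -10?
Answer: 1352458079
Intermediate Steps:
y(r) = r + r**2 (y(r) = r**2 + r = r + r**2)
D = -121 (D = -1*121 = -121)
(y(341) + 210929)*(D + m(4)*(-425)) = (341*(1 + 341) + 210929)*(-121 - 10*(-425)) = (341*342 + 210929)*(-121 + 4250) = (116622 + 210929)*4129 = 327551*4129 = 1352458079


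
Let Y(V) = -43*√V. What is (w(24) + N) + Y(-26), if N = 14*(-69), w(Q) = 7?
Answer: -959 - 43*I*√26 ≈ -959.0 - 219.26*I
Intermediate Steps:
N = -966
(w(24) + N) + Y(-26) = (7 - 966) - 43*I*√26 = -959 - 43*I*√26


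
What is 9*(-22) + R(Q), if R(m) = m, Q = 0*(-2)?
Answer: -198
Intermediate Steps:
Q = 0
9*(-22) + R(Q) = 9*(-22) + 0 = -198 + 0 = -198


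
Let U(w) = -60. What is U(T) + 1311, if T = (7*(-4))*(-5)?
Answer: 1251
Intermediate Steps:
T = 140 (T = -28*(-5) = 140)
U(T) + 1311 = -60 + 1311 = 1251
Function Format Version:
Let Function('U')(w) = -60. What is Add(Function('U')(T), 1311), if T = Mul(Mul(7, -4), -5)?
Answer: 1251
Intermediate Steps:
T = 140 (T = Mul(-28, -5) = 140)
Add(Function('U')(T), 1311) = Add(-60, 1311) = 1251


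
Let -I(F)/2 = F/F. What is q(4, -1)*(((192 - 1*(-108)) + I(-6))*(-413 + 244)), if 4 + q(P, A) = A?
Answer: 251810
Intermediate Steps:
I(F) = -2 (I(F) = -2*F/F = -2*1 = -2)
q(P, A) = -4 + A
q(4, -1)*(((192 - 1*(-108)) + I(-6))*(-413 + 244)) = (-4 - 1)*(((192 - 1*(-108)) - 2)*(-413 + 244)) = -5*((192 + 108) - 2)*(-169) = -5*(300 - 2)*(-169) = -1490*(-169) = -5*(-50362) = 251810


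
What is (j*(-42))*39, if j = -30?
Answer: 49140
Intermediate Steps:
(j*(-42))*39 = -30*(-42)*39 = 1260*39 = 49140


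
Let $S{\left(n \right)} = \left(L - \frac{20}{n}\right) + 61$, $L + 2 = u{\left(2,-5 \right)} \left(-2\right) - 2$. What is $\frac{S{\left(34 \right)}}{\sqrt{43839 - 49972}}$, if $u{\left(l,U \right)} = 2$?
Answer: $- \frac{891 i \sqrt{6133}}{104261} \approx - 0.66926 i$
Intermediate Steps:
$L = -8$ ($L = -2 + \left(2 \left(-2\right) - 2\right) = -2 - 6 = -8$)
$S{\left(n \right)} = 53 - \frac{20}{n}$ ($S{\left(n \right)} = \left(-8 - \frac{20}{n}\right) + 61 = 53 - \frac{20}{n}$)
$\frac{S{\left(34 \right)}}{\sqrt{43839 - 49972}} = \frac{53 - \frac{20}{34}}{\sqrt{43839 - 49972}} = \frac{53 - \frac{10}{17}}{\sqrt{-6133}} = \frac{53 - \frac{10}{17}}{i \sqrt{6133}} = \frac{891 \left(- \frac{i \sqrt{6133}}{6133}\right)}{17} = - \frac{891 i \sqrt{6133}}{104261}$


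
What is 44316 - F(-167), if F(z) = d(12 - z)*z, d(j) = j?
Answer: 74209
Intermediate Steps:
F(z) = z*(12 - z) (F(z) = (12 - z)*z = z*(12 - z))
44316 - F(-167) = 44316 - (-167)*(12 - 1*(-167)) = 44316 - (-167)*(12 + 167) = 44316 - (-167)*179 = 44316 - 1*(-29893) = 44316 + 29893 = 74209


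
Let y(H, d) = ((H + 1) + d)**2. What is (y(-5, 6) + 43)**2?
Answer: 2209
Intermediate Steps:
y(H, d) = (1 + H + d)**2 (y(H, d) = ((1 + H) + d)**2 = (1 + H + d)**2)
(y(-5, 6) + 43)**2 = ((1 - 5 + 6)**2 + 43)**2 = (2**2 + 43)**2 = (4 + 43)**2 = 47**2 = 2209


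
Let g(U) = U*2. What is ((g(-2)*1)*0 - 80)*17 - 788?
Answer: -2148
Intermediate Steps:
g(U) = 2*U
((g(-2)*1)*0 - 80)*17 - 788 = (((2*(-2))*1)*0 - 80)*17 - 788 = (-4*1*0 - 80)*17 - 788 = (-4*0 - 80)*17 - 788 = (0 - 80)*17 - 788 = -80*17 - 788 = -1360 - 788 = -2148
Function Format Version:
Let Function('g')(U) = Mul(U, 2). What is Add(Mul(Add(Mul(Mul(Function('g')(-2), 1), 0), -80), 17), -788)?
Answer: -2148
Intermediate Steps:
Function('g')(U) = Mul(2, U)
Add(Mul(Add(Mul(Mul(Function('g')(-2), 1), 0), -80), 17), -788) = Add(Mul(Add(Mul(Mul(Mul(2, -2), 1), 0), -80), 17), -788) = Add(Mul(Add(Mul(Mul(-4, 1), 0), -80), 17), -788) = Add(Mul(Add(Mul(-4, 0), -80), 17), -788) = Add(Mul(Add(0, -80), 17), -788) = Add(Mul(-80, 17), -788) = Add(-1360, -788) = -2148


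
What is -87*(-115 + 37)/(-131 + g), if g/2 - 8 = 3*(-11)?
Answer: -6786/181 ≈ -37.492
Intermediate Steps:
g = -50 (g = 16 + 2*(3*(-11)) = 16 + 2*(-33) = 16 - 66 = -50)
-87*(-115 + 37)/(-131 + g) = -87*(-115 + 37)/(-131 - 50) = -(-6786)/(-181) = -(-6786)*(-1)/181 = -87*78/181 = -6786/181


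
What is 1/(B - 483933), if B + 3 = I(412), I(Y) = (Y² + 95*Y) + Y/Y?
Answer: -1/275051 ≈ -3.6357e-6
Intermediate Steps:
I(Y) = 1 + Y² + 95*Y (I(Y) = (Y² + 95*Y) + 1 = 1 + Y² + 95*Y)
B = 208882 (B = -3 + (1 + 412² + 95*412) = -3 + (1 + 169744 + 39140) = -3 + 208885 = 208882)
1/(B - 483933) = 1/(208882 - 483933) = 1/(-275051) = -1/275051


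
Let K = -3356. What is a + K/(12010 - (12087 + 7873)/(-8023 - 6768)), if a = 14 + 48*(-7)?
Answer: -28628058368/88829935 ≈ -322.28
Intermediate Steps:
a = -322 (a = 14 - 336 = -322)
a + K/(12010 - (12087 + 7873)/(-8023 - 6768)) = -322 - 3356/(12010 - (12087 + 7873)/(-8023 - 6768)) = -322 - 3356/(12010 - 19960/(-14791)) = -322 - 3356/(12010 - 19960*(-1)/14791) = -322 - 3356/(12010 - 1*(-19960/14791)) = -322 - 3356/(12010 + 19960/14791) = -322 - 3356/177659870/14791 = -322 - 3356*14791/177659870 = -322 - 24819298/88829935 = -28628058368/88829935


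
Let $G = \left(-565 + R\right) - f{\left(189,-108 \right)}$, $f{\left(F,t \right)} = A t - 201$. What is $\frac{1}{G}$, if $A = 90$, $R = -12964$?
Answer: $- \frac{1}{3608} \approx -0.00027716$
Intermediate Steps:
$f{\left(F,t \right)} = -201 + 90 t$ ($f{\left(F,t \right)} = 90 t - 201 = -201 + 90 t$)
$G = -3608$ ($G = \left(-565 - 12964\right) - \left(-201 + 90 \left(-108\right)\right) = -13529 - \left(-201 - 9720\right) = -13529 - -9921 = -13529 + 9921 = -3608$)
$\frac{1}{G} = \frac{1}{-3608} = - \frac{1}{3608}$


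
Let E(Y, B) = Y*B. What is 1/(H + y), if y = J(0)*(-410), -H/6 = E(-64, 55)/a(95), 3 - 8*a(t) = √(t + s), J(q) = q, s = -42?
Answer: 1/56320 - √53/168960 ≈ -2.5332e-5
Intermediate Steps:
E(Y, B) = B*Y
a(t) = 3/8 - √(-42 + t)/8 (a(t) = 3/8 - √(t - 42)/8 = 3/8 - √(-42 + t)/8)
H = 21120/(3/8 - √53/8) (H = -6*55*(-64)/(3/8 - √(-42 + 95)/8) = -(-21120)/(3/8 - √53/8) = 21120/(3/8 - √53/8) ≈ -39476.)
y = 0 (y = 0*(-410) = 0)
1/(H + y) = 1/((-11520 - 3840*√53) + 0) = 1/(-11520 - 3840*√53)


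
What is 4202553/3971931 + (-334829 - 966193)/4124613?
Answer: 4185185801/5635596229 ≈ 0.74263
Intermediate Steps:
4202553/3971931 + (-334829 - 966193)/4124613 = 4202553*(1/3971931) - 1301022*1/4124613 = 4337/4099 - 433674/1374871 = 4185185801/5635596229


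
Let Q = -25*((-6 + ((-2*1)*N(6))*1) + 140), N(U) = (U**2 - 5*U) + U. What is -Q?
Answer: 2750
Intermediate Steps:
N(U) = U**2 - 4*U
Q = -2750 (Q = -25*((-6 + ((-2*1)*(6*(-4 + 6)))*1) + 140) = -25*((-6 - 12*2*1) + 140) = -25*((-6 - 2*12*1) + 140) = -25*((-6 - 24*1) + 140) = -25*((-6 - 24) + 140) = -25*(-30 + 140) = -25*110 = -2750)
-Q = -1*(-2750) = 2750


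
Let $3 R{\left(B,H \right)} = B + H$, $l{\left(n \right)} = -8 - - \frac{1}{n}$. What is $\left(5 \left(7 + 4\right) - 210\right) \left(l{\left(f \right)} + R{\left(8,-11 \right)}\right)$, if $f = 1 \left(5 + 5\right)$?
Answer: $\frac{2759}{2} \approx 1379.5$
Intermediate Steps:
$f = 10$ ($f = 1 \cdot 10 = 10$)
$l{\left(n \right)} = -8 + \frac{1}{n}$
$R{\left(B,H \right)} = \frac{B}{3} + \frac{H}{3}$ ($R{\left(B,H \right)} = \frac{B + H}{3} = \frac{B}{3} + \frac{H}{3}$)
$\left(5 \left(7 + 4\right) - 210\right) \left(l{\left(f \right)} + R{\left(8,-11 \right)}\right) = \left(5 \left(7 + 4\right) - 210\right) \left(\left(-8 + \frac{1}{10}\right) + \left(\frac{1}{3} \cdot 8 + \frac{1}{3} \left(-11\right)\right)\right) = \left(5 \cdot 11 - 210\right) \left(\left(-8 + \frac{1}{10}\right) + \left(\frac{8}{3} - \frac{11}{3}\right)\right) = \left(55 - 210\right) \left(- \frac{79}{10} - 1\right) = \left(-155\right) \left(- \frac{89}{10}\right) = \frac{2759}{2}$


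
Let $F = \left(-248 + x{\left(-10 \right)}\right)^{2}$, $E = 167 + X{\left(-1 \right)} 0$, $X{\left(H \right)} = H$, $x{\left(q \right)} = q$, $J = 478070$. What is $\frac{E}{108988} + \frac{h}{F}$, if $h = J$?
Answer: $\frac{13028752337}{1813669308} \approx 7.1836$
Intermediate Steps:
$h = 478070$
$E = 167$ ($E = 167 - 0 = 167 + 0 = 167$)
$F = 66564$ ($F = \left(-248 - 10\right)^{2} = \left(-258\right)^{2} = 66564$)
$\frac{E}{108988} + \frac{h}{F} = \frac{167}{108988} + \frac{478070}{66564} = 167 \cdot \frac{1}{108988} + 478070 \cdot \frac{1}{66564} = \frac{167}{108988} + \frac{239035}{33282} = \frac{13028752337}{1813669308}$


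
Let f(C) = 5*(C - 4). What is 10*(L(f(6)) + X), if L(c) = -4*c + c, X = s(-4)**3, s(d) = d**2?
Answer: 40660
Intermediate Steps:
f(C) = -20 + 5*C (f(C) = 5*(-4 + C) = -20 + 5*C)
X = 4096 (X = ((-4)**2)**3 = 16**3 = 4096)
L(c) = -3*c
10*(L(f(6)) + X) = 10*(-3*(-20 + 5*6) + 4096) = 10*(-3*(-20 + 30) + 4096) = 10*(-3*10 + 4096) = 10*(-30 + 4096) = 10*4066 = 40660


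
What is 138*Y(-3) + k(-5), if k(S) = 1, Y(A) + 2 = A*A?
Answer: 967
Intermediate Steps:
Y(A) = -2 + A² (Y(A) = -2 + A*A = -2 + A²)
138*Y(-3) + k(-5) = 138*(-2 + (-3)²) + 1 = 138*(-2 + 9) + 1 = 138*7 + 1 = 966 + 1 = 967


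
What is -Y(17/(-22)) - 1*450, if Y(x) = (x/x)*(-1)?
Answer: -449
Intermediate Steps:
Y(x) = -1 (Y(x) = 1*(-1) = -1)
-Y(17/(-22)) - 1*450 = -1*(-1) - 1*450 = 1 - 450 = -449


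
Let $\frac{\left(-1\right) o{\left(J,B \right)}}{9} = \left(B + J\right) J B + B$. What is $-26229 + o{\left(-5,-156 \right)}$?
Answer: $1105395$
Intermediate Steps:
$o{\left(J,B \right)} = - 9 B - 9 B J \left(B + J\right)$ ($o{\left(J,B \right)} = - 9 \left(\left(B + J\right) J B + B\right) = - 9 \left(J \left(B + J\right) B + B\right) = - 9 \left(B J \left(B + J\right) + B\right) = - 9 \left(B + B J \left(B + J\right)\right) = - 9 B - 9 B J \left(B + J\right)$)
$-26229 + o{\left(-5,-156 \right)} = -26229 - - 1404 \left(1 + \left(-5\right)^{2} - -780\right) = -26229 - - 1404 \left(1 + 25 + 780\right) = -26229 - \left(-1404\right) 806 = -26229 + 1131624 = 1105395$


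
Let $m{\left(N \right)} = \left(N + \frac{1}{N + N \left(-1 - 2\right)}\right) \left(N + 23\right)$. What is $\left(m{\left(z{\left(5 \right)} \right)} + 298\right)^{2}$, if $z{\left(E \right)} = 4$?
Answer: $\frac{10374841}{64} \approx 1.6211 \cdot 10^{5}$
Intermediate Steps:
$m{\left(N \right)} = \left(23 + N\right) \left(N - \frac{1}{2 N}\right)$ ($m{\left(N \right)} = \left(N + \frac{1}{N + N \left(-3\right)}\right) \left(23 + N\right) = \left(N + \frac{1}{N - 3 N}\right) \left(23 + N\right) = \left(N + \frac{1}{\left(-2\right) N}\right) \left(23 + N\right) = \left(N - \frac{1}{2 N}\right) \left(23 + N\right) = \left(23 + N\right) \left(N - \frac{1}{2 N}\right)$)
$\left(m{\left(z{\left(5 \right)} \right)} + 298\right)^{2} = \left(\left(- \frac{1}{2} + 4^{2} + 23 \cdot 4 - \frac{23}{2 \cdot 4}\right) + 298\right)^{2} = \left(\left(- \frac{1}{2} + 16 + 92 - \frac{23}{8}\right) + 298\right)^{2} = \left(\frac{837}{8} + 298\right)^{2} = \left(\frac{3221}{8}\right)^{2} = \frac{10374841}{64}$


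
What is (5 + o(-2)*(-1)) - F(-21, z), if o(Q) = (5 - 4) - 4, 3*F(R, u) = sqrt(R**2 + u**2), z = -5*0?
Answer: 1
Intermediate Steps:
z = 0
F(R, u) = sqrt(R**2 + u**2)/3
o(Q) = -3 (o(Q) = 1 - 4 = -3)
(5 + o(-2)*(-1)) - F(-21, z) = (5 - 3*(-1)) - sqrt((-21)**2 + 0**2)/3 = (5 + 3) - sqrt(441 + 0)/3 = 8 - sqrt(441)/3 = 8 - 21/3 = 8 - 1*7 = 8 - 7 = 1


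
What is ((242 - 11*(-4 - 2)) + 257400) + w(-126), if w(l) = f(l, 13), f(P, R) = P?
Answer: 257582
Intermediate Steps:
w(l) = l
((242 - 11*(-4 - 2)) + 257400) + w(-126) = ((242 - 11*(-4 - 2)) + 257400) - 126 = ((242 - 11*(-6)) + 257400) - 126 = ((242 + 66) + 257400) - 126 = (308 + 257400) - 126 = 257708 - 126 = 257582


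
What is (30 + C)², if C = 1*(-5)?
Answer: 625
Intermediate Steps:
C = -5
(30 + C)² = (30 - 5)² = 25² = 625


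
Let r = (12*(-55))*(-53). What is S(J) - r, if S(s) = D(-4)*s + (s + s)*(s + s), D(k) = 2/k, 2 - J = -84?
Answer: -5439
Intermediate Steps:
J = 86 (J = 2 - 1*(-84) = 2 + 84 = 86)
r = 34980 (r = -660*(-53) = 34980)
S(s) = 4*s**2 - s/2 (S(s) = (2/(-4))*s + (s + s)*(s + s) = (2*(-1/4))*s + (2*s)*(2*s) = -s/2 + 4*s**2 = 4*s**2 - s/2)
S(J) - r = (1/2)*86*(-1 + 8*86) - 1*34980 = (1/2)*86*(-1 + 688) - 34980 = (1/2)*86*687 - 34980 = 29541 - 34980 = -5439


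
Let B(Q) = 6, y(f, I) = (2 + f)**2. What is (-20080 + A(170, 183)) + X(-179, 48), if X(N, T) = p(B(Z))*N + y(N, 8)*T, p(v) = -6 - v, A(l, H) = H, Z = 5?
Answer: 1486043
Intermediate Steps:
X(N, T) = -12*N + T*(2 + N)**2 (X(N, T) = (-6 - 1*6)*N + (2 + N)**2*T = (-6 - 6)*N + T*(2 + N)**2 = -12*N + T*(2 + N)**2)
(-20080 + A(170, 183)) + X(-179, 48) = (-20080 + 183) + (-12*(-179) + 48*(2 - 179)**2) = -19897 + (2148 + 48*(-177)**2) = -19897 + (2148 + 48*31329) = -19897 + (2148 + 1503792) = -19897 + 1505940 = 1486043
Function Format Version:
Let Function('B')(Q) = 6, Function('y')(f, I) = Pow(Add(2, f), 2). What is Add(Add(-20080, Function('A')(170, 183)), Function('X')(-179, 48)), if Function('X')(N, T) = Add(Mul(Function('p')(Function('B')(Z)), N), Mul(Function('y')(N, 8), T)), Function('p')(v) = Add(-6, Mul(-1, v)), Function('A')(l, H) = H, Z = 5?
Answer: 1486043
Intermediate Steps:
Function('X')(N, T) = Add(Mul(-12, N), Mul(T, Pow(Add(2, N), 2))) (Function('X')(N, T) = Add(Mul(Add(-6, Mul(-1, 6)), N), Mul(Pow(Add(2, N), 2), T)) = Add(Mul(Add(-6, -6), N), Mul(T, Pow(Add(2, N), 2))) = Add(Mul(-12, N), Mul(T, Pow(Add(2, N), 2))))
Add(Add(-20080, Function('A')(170, 183)), Function('X')(-179, 48)) = Add(Add(-20080, 183), Add(Mul(-12, -179), Mul(48, Pow(Add(2, -179), 2)))) = Add(-19897, Add(2148, Mul(48, Pow(-177, 2)))) = Add(-19897, Add(2148, Mul(48, 31329))) = Add(-19897, Add(2148, 1503792)) = Add(-19897, 1505940) = 1486043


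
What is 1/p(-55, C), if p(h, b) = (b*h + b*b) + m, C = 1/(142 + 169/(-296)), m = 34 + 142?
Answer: 1752510769/307760453320 ≈ 0.0056944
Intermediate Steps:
m = 176
C = 296/41863 (C = 1/(142 + 169*(-1/296)) = 1/(142 - 169/296) = 1/(41863/296) = 296/41863 ≈ 0.0070707)
p(h, b) = 176 + b² + b*h (p(h, b) = (b*h + b*b) + 176 = (b*h + b²) + 176 = (b² + b*h) + 176 = 176 + b² + b*h)
1/p(-55, C) = 1/(176 + (296/41863)² + (296/41863)*(-55)) = 1/(176 + 87616/1752510769 - 16280/41863) = 1/(307760453320/1752510769) = 1752510769/307760453320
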